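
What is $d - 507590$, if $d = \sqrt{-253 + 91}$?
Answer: $-507590 + 9 i \sqrt{2} \approx -5.0759 \cdot 10^{5} + 12.728 i$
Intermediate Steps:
$d = 9 i \sqrt{2}$ ($d = \sqrt{-162} = 9 i \sqrt{2} \approx 12.728 i$)
$d - 507590 = 9 i \sqrt{2} - 507590 = -507590 + 9 i \sqrt{2}$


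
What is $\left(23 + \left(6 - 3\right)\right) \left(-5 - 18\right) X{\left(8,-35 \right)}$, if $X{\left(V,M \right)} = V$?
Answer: $-4784$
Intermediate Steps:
$\left(23 + \left(6 - 3\right)\right) \left(-5 - 18\right) X{\left(8,-35 \right)} = \left(23 + \left(6 - 3\right)\right) \left(-5 - 18\right) 8 = \left(23 + 3\right) \left(-23\right) 8 = 26 \left(-23\right) 8 = \left(-598\right) 8 = -4784$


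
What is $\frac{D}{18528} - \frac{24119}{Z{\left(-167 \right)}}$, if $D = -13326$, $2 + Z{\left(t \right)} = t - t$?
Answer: $\frac{37237515}{3088} \approx 12059.0$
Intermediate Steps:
$Z{\left(t \right)} = -2$ ($Z{\left(t \right)} = -2 + \left(t - t\right) = -2 + 0 = -2$)
$\frac{D}{18528} - \frac{24119}{Z{\left(-167 \right)}} = - \frac{13326}{18528} - \frac{24119}{-2} = \left(-13326\right) \frac{1}{18528} - - \frac{24119}{2} = - \frac{2221}{3088} + \frac{24119}{2} = \frac{37237515}{3088}$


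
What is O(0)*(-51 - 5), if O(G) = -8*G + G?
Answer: 0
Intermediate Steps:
O(G) = -7*G
O(0)*(-51 - 5) = (-7*0)*(-51 - 5) = 0*(-56) = 0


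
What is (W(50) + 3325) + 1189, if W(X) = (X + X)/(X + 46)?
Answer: 108361/24 ≈ 4515.0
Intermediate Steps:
W(X) = 2*X/(46 + X) (W(X) = (2*X)/(46 + X) = 2*X/(46 + X))
(W(50) + 3325) + 1189 = (2*50/(46 + 50) + 3325) + 1189 = (2*50/96 + 3325) + 1189 = (2*50*(1/96) + 3325) + 1189 = (25/24 + 3325) + 1189 = 79825/24 + 1189 = 108361/24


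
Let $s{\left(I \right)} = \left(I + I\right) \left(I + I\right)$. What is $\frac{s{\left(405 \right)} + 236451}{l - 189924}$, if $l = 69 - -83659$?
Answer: $- \frac{892551}{106196} \approx -8.4048$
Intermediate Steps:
$s{\left(I \right)} = 4 I^{2}$ ($s{\left(I \right)} = 2 I 2 I = 4 I^{2}$)
$l = 83728$ ($l = 69 + 83659 = 83728$)
$\frac{s{\left(405 \right)} + 236451}{l - 189924} = \frac{4 \cdot 405^{2} + 236451}{83728 - 189924} = \frac{4 \cdot 164025 + 236451}{-106196} = \left(656100 + 236451\right) \left(- \frac{1}{106196}\right) = 892551 \left(- \frac{1}{106196}\right) = - \frac{892551}{106196}$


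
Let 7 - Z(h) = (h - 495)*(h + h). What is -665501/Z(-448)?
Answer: 665501/844921 ≈ 0.78765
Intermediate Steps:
Z(h) = 7 - 2*h*(-495 + h) (Z(h) = 7 - (h - 495)*(h + h) = 7 - (-495 + h)*2*h = 7 - 2*h*(-495 + h))
-665501/Z(-448) = -665501/(7 - 2*(-448)² + 990*(-448)) = -665501/(7 - 2*200704 - 443520) = -665501/(7 - 401408 - 443520) = -665501/(-844921) = -665501*(-1/844921) = 665501/844921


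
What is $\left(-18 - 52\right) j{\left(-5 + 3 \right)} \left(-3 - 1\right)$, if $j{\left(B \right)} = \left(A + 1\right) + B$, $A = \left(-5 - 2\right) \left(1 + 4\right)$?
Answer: $-10080$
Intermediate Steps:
$A = -35$ ($A = \left(-7\right) 5 = -35$)
$j{\left(B \right)} = -34 + B$ ($j{\left(B \right)} = \left(-35 + 1\right) + B = -34 + B$)
$\left(-18 - 52\right) j{\left(-5 + 3 \right)} \left(-3 - 1\right) = \left(-18 - 52\right) \left(-34 + \left(-5 + 3\right)\right) \left(-3 - 1\right) = \left(-18 - 52\right) \left(-34 - 2\right) \left(-4\right) = - 70 \left(\left(-36\right) \left(-4\right)\right) = \left(-70\right) 144 = -10080$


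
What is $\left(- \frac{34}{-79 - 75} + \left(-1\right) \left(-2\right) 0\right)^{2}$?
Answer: $\frac{289}{5929} \approx 0.048743$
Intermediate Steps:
$\left(- \frac{34}{-79 - 75} + \left(-1\right) \left(-2\right) 0\right)^{2} = \left(- \frac{34}{-154} + 2 \cdot 0\right)^{2} = \left(\left(-34\right) \left(- \frac{1}{154}\right) + 0\right)^{2} = \left(\frac{17}{77} + 0\right)^{2} = \left(\frac{17}{77}\right)^{2} = \frac{289}{5929}$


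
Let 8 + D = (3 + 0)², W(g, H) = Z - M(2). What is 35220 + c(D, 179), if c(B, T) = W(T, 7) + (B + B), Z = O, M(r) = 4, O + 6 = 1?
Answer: 35213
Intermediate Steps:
O = -5 (O = -6 + 1 = -5)
Z = -5
W(g, H) = -9 (W(g, H) = -5 - 1*4 = -5 - 4 = -9)
D = 1 (D = -8 + (3 + 0)² = -8 + 3² = -8 + 9 = 1)
c(B, T) = -9 + 2*B (c(B, T) = -9 + (B + B) = -9 + 2*B)
35220 + c(D, 179) = 35220 + (-9 + 2*1) = 35220 + (-9 + 2) = 35220 - 7 = 35213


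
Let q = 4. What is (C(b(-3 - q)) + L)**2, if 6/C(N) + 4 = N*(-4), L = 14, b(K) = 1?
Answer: 2809/16 ≈ 175.56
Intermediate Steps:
C(N) = 6/(-4 - 4*N) (C(N) = 6/(-4 + N*(-4)) = 6/(-4 - 4*N))
(C(b(-3 - q)) + L)**2 = (-3/(2 + 2*1) + 14)**2 = (-3/(2 + 2) + 14)**2 = (-3/4 + 14)**2 = (53/4)**2 = 2809/16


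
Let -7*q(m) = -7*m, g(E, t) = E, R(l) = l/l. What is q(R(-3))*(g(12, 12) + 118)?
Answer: 130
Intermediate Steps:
R(l) = 1
q(m) = m (q(m) = -(-1)*m = m)
q(R(-3))*(g(12, 12) + 118) = 1*(12 + 118) = 1*130 = 130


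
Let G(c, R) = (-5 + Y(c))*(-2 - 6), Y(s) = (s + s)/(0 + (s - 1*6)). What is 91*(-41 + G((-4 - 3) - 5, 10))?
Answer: -3185/3 ≈ -1061.7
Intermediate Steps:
Y(s) = 2*s/(-6 + s) (Y(s) = (2*s)/(0 + (s - 6)) = (2*s)/(0 + (-6 + s)) = (2*s)/(-6 + s) = 2*s/(-6 + s))
G(c, R) = 40 - 16*c/(-6 + c) (G(c, R) = (-5 + 2*c/(-6 + c))*(-2 - 6) = (-5 + 2*c/(-6 + c))*(-8) = 40 - 16*c/(-6 + c))
91*(-41 + G((-4 - 3) - 5, 10)) = 91*(-41 + 24*(-10 + ((-4 - 3) - 5))/(-6 + ((-4 - 3) - 5))) = 91*(-41 + 24*(-10 + (-7 - 5))/(-6 + (-7 - 5))) = 91*(-41 + 24*(-10 - 12)/(-6 - 12)) = 91*(-41 + 24*(-22)/(-18)) = 91*(-41 + 24*(-1/18)*(-22)) = 91*(-41 + 88/3) = 91*(-35/3) = -3185/3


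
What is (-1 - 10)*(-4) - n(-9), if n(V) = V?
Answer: 53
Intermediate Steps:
(-1 - 10)*(-4) - n(-9) = (-1 - 10)*(-4) - 1*(-9) = -11*(-4) + 9 = 44 + 9 = 53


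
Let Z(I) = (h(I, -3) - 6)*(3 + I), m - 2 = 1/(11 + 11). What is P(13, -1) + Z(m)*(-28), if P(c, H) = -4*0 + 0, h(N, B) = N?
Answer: 67599/121 ≈ 558.67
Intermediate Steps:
m = 45/22 (m = 2 + 1/(11 + 11) = 2 + 1/22 = 45/22 ≈ 2.0455)
P(c, H) = 0 (P(c, H) = 0 + 0 = 0)
Z(I) = (-6 + I)*(3 + I) (Z(I) = (I - 6)*(3 + I) = (-6 + I)*(3 + I))
P(13, -1) + Z(m)*(-28) = 0 + (-18 + (45/22)² - 3*45/22)*(-28) = 0 + (-18 + 2025/484 - 135/22)*(-28) = 0 - 9657/484*(-28) = 0 + 67599/121 = 67599/121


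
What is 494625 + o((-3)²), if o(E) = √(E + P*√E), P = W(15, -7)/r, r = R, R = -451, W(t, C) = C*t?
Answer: 494625 + 27*√2706/451 ≈ 4.9463e+5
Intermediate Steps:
r = -451
P = 105/451 (P = -7*15/(-451) = -105*(-1/451) = 105/451 ≈ 0.23282)
o(E) = √(E + 105*√E/451)
494625 + o((-3)²) = 494625 + √(47355*√((-3)²) + 203401*(-3)²)/451 = 494625 + √(47355*√9 + 203401*9)/451 = 494625 + √(47355*3 + 1830609)/451 = 494625 + √(142065 + 1830609)/451 = 494625 + √1972674/451 = 494625 + (27*√2706)/451 = 494625 + 27*√2706/451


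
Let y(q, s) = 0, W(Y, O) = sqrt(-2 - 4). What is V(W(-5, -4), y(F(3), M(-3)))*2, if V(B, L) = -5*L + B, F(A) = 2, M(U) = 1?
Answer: 2*I*sqrt(6) ≈ 4.899*I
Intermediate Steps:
W(Y, O) = I*sqrt(6) (W(Y, O) = sqrt(-6) = I*sqrt(6))
V(B, L) = B - 5*L
V(W(-5, -4), y(F(3), M(-3)))*2 = (I*sqrt(6) - 5*0)*2 = (I*sqrt(6) + 0)*2 = (I*sqrt(6))*2 = 2*I*sqrt(6)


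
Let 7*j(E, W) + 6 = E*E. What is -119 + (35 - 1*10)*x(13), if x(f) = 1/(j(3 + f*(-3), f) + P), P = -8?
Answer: -146671/1234 ≈ -118.86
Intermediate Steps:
j(E, W) = -6/7 + E²/7 (j(E, W) = -6/7 + (E*E)/7 = -6/7 + E²/7)
x(f) = 1/(-62/7 + (3 - 3*f)²/7) (x(f) = 1/((-6/7 + (3 + f*(-3))²/7) - 8) = 1/((-6/7 + (3 - 3*f)²/7) - 8) = 1/(-62/7 + (3 - 3*f)²/7))
-119 + (35 - 1*10)*x(13) = -119 + (35 - 1*10)*(7/(-62 + 9*(-1 + 13)²)) = -119 + (35 - 10)*(7/(-62 + 9*12²)) = -119 + 25*(7/(-62 + 9*144)) = -119 + 25*(7/(-62 + 1296)) = -119 + 25*(7/1234) = -119 + 175/1234 = -146671/1234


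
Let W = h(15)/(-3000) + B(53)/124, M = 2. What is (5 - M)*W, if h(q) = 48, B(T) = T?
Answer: 19131/15500 ≈ 1.2343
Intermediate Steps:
W = 6377/15500 (W = 48/(-3000) + 53/124 = 48*(-1/3000) + 53*(1/124) = -2/125 + 53/124 = 6377/15500 ≈ 0.41142)
(5 - M)*W = (5 - 1*2)*(6377/15500) = (5 - 2)*(6377/15500) = 3*(6377/15500) = 19131/15500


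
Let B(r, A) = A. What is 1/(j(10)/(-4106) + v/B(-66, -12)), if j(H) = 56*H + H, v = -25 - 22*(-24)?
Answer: -24636/1036079 ≈ -0.023778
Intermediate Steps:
v = 503 (v = -25 + 528 = 503)
j(H) = 57*H
1/(j(10)/(-4106) + v/B(-66, -12)) = 1/((57*10)/(-4106) + 503/(-12)) = 1/(570*(-1/4106) + 503*(-1/12)) = 1/(-285/2053 - 503/12) = 1/(-1036079/24636) = -24636/1036079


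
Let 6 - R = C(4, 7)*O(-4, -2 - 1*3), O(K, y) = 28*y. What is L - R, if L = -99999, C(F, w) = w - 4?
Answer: -100425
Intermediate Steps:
C(F, w) = -4 + w
R = 426 (R = 6 - (-4 + 7)*28*(-2 - 1*3) = 6 - 3*28*(-2 - 3) = 6 - 3*28*(-5) = 6 - 3*(-140) = 6 - 1*(-420) = 6 + 420 = 426)
L - R = -99999 - 1*426 = -99999 - 426 = -100425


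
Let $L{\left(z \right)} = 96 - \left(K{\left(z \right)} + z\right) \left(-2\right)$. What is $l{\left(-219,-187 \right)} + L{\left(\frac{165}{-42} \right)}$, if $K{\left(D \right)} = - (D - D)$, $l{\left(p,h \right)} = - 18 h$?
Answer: $\frac{24179}{7} \approx 3454.1$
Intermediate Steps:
$K{\left(D \right)} = 0$ ($K{\left(D \right)} = \left(-1\right) 0 = 0$)
$L{\left(z \right)} = 96 + 2 z$ ($L{\left(z \right)} = 96 - \left(0 + z\right) \left(-2\right) = 96 - z \left(-2\right) = 96 - - 2 z = 96 + 2 z$)
$l{\left(-219,-187 \right)} + L{\left(\frac{165}{-42} \right)} = \left(-18\right) \left(-187\right) + \left(96 + 2 \frac{165}{-42}\right) = 3366 + \left(96 + 2 \cdot 165 \left(- \frac{1}{42}\right)\right) = 3366 + \left(96 + 2 \left(- \frac{55}{14}\right)\right) = 3366 + \left(96 - \frac{55}{7}\right) = 3366 + \frac{617}{7} = \frac{24179}{7}$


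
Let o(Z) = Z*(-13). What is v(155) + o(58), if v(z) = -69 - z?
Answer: -978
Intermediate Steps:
o(Z) = -13*Z
v(155) + o(58) = (-69 - 1*155) - 13*58 = (-69 - 155) - 754 = -224 - 754 = -978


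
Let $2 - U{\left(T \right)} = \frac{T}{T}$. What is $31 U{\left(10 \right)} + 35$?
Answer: $66$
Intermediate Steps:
$U{\left(T \right)} = 1$ ($U{\left(T \right)} = 2 - \frac{T}{T} = 2 - 1 = 1$)
$31 U{\left(10 \right)} + 35 = 31 \cdot 1 + 35 = 31 + 35 = 66$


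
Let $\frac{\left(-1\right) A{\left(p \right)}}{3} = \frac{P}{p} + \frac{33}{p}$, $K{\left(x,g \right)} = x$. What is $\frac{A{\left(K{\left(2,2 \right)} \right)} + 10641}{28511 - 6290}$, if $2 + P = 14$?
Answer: $\frac{7049}{14814} \approx 0.47583$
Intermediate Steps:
$P = 12$ ($P = -2 + 14 = 12$)
$A{\left(p \right)} = - \frac{135}{p}$ ($A{\left(p \right)} = - 3 \left(\frac{12}{p} + \frac{33}{p}\right) = - 3 \frac{45}{p} = - \frac{135}{p}$)
$\frac{A{\left(K{\left(2,2 \right)} \right)} + 10641}{28511 - 6290} = \frac{- \frac{135}{2} + 10641}{28511 - 6290} = \frac{\left(-135\right) \frac{1}{2} + 10641}{22221} = \left(- \frac{135}{2} + 10641\right) \frac{1}{22221} = \frac{21147}{2} \cdot \frac{1}{22221} = \frac{7049}{14814}$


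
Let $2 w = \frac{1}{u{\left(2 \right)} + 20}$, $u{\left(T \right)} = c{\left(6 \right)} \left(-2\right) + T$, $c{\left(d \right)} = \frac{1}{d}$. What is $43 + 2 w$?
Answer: $\frac{2798}{65} \approx 43.046$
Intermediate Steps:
$u{\left(T \right)} = - \frac{1}{3} + T$ ($u{\left(T \right)} = \frac{1}{6} \left(-2\right) + T = - \frac{1}{3} + T$)
$w = \frac{3}{130}$ ($w = \frac{1}{2 \left(\left(- \frac{1}{3} + 2\right) + 20\right)} = \frac{1}{2 \left(\frac{5}{3} + 20\right)} = \frac{1}{2 \cdot \frac{65}{3}} = \frac{1}{2} \cdot \frac{3}{65} = \frac{3}{130} \approx 0.023077$)
$43 + 2 w = 43 + 2 \cdot \frac{3}{130} = 43 + \frac{3}{65} = \frac{2798}{65}$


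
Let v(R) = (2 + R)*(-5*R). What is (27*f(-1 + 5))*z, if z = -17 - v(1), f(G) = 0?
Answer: 0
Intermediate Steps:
v(R) = -5*R*(2 + R)
z = -2 (z = -17 - (-5)*(2 + 1) = -17 - (-5)*3 = -17 - 1*(-15) = -17 + 15 = -2)
(27*f(-1 + 5))*z = (27*0)*(-2) = 0*(-2) = 0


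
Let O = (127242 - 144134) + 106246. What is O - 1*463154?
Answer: -373800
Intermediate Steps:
O = 89354 (O = -16892 + 106246 = 89354)
O - 1*463154 = 89354 - 1*463154 = 89354 - 463154 = -373800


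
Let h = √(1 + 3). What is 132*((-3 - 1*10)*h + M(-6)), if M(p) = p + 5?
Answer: -3564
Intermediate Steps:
h = 2 (h = √4 = 2)
M(p) = 5 + p
132*((-3 - 1*10)*h + M(-6)) = 132*((-3 - 1*10)*2 + (5 - 6)) = 132*((-3 - 10)*2 - 1) = 132*(-13*2 - 1) = 132*(-26 - 1) = 132*(-27) = -3564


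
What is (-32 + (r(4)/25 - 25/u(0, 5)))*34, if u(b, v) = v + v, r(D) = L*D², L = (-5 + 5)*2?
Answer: -1173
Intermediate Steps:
L = 0 (L = 0*2 = 0)
r(D) = 0 (r(D) = 0*D² = 0)
u(b, v) = 2*v
(-32 + (r(4)/25 - 25/u(0, 5)))*34 = (-32 + (0/25 - 25/(2*5)))*34 = (-32 + (0*(1/25) - 25/10))*34 = (-32 + (0 - 25*⅒))*34 = (-32 + (0 - 5/2))*34 = (-32 - 5/2)*34 = -69/2*34 = -1173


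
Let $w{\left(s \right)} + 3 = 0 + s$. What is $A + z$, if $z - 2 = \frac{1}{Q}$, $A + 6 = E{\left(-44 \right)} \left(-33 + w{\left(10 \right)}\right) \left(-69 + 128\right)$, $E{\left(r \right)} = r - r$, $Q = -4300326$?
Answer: $- \frac{17201305}{4300326} \approx -4.0$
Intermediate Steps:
$w{\left(s \right)} = -3 + s$ ($w{\left(s \right)} = -3 + \left(0 + s\right) = -3 + s$)
$E{\left(r \right)} = 0$
$A = -6$ ($A = -6 + 0 \left(-33 + \left(-3 + 10\right)\right) \left(-69 + 128\right) = -6 + 0 \left(-33 + 7\right) 59 = -6 + 0 \left(\left(-26\right) 59\right) = -6 + 0 \left(-1534\right) = -6 + 0 = -6$)
$z = \frac{8600651}{4300326}$ ($z = 2 + \frac{1}{-4300326} = 2 - \frac{1}{4300326} = \frac{8600651}{4300326} \approx 2.0$)
$A + z = -6 + \frac{8600651}{4300326} = - \frac{17201305}{4300326}$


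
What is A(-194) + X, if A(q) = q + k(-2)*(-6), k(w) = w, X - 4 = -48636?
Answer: -48814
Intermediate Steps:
X = -48632 (X = 4 - 48636 = -48632)
A(q) = 12 + q (A(q) = q - 2*(-6) = q + 12 = 12 + q)
A(-194) + X = (12 - 194) - 48632 = -182 - 48632 = -48814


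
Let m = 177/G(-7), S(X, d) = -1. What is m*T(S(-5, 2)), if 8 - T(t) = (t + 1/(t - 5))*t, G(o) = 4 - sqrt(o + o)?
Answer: 2419/15 + 2419*I*sqrt(14)/60 ≈ 161.27 + 150.85*I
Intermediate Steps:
G(o) = 4 - sqrt(2)*sqrt(o) (G(o) = 4 - sqrt(2*o) = 4 - sqrt(2)*sqrt(o))
T(t) = 8 - t*(t + 1/(-5 + t)) (T(t) = 8 - (t + 1/(t - 5))*t = 8 - (t + 1/(-5 + t))*t = 8 - t*(t + 1/(-5 + t)))
m = 177/(4 - I*sqrt(14)) (m = 177/(4 - sqrt(2)*sqrt(-7)) = 177/(4 - sqrt(2)*I*sqrt(7)) = 177/(4 - I*sqrt(14)) ≈ 23.6 + 22.076*I)
m*T(S(-5, 2)) = (118/5 + 59*I*sqrt(14)/10)*((-40 - 1*(-1)**3 + 5*(-1)**2 + 7*(-1))/(-5 - 1)) = (118/5 + 59*I*sqrt(14)/10)*((-40 - 1*(-1) + 5*1 - 7)/(-6)) = (118/5 + 59*I*sqrt(14)/10)*(-(-40 + 1 + 5 - 7)/6) = (118/5 + 59*I*sqrt(14)/10)*(-1/6*(-41)) = (118/5 + 59*I*sqrt(14)/10)*(41/6) = 2419/15 + 2419*I*sqrt(14)/60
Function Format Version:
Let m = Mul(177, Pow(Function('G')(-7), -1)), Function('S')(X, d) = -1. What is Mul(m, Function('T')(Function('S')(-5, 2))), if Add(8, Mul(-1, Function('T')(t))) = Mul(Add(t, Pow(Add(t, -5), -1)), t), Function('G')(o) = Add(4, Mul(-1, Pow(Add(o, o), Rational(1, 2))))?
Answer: Add(Rational(2419, 15), Mul(Rational(2419, 60), I, Pow(14, Rational(1, 2)))) ≈ Add(161.27, Mul(150.85, I))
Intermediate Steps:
Function('G')(o) = Add(4, Mul(-1, Pow(2, Rational(1, 2)), Pow(o, Rational(1, 2)))) (Function('G')(o) = Add(4, Mul(-1, Pow(Mul(2, o), Rational(1, 2)))) = Add(4, Mul(-1, Mul(Pow(2, Rational(1, 2)), Pow(o, Rational(1, 2))))) = Add(4, Mul(-1, Pow(2, Rational(1, 2)), Pow(o, Rational(1, 2)))))
Function('T')(t) = Add(8, Mul(-1, t, Add(t, Pow(Add(-5, t), -1)))) (Function('T')(t) = Add(8, Mul(-1, Mul(Add(t, Pow(Add(t, -5), -1)), t))) = Add(8, Mul(-1, Mul(Add(t, Pow(Add(-5, t), -1)), t))) = Add(8, Mul(-1, Mul(t, Add(t, Pow(Add(-5, t), -1))))) = Add(8, Mul(-1, t, Add(t, Pow(Add(-5, t), -1)))))
m = Mul(177, Pow(Add(4, Mul(-1, I, Pow(14, Rational(1, 2)))), -1)) (m = Mul(177, Pow(Add(4, Mul(-1, Pow(2, Rational(1, 2)), Pow(-7, Rational(1, 2)))), -1)) = Mul(177, Pow(Add(4, Mul(-1, Pow(2, Rational(1, 2)), Mul(I, Pow(7, Rational(1, 2))))), -1)) = Mul(177, Pow(Add(4, Mul(-1, I, Pow(14, Rational(1, 2)))), -1)) ≈ Add(23.600, Mul(22.076, I)))
Mul(m, Function('T')(Function('S')(-5, 2))) = Mul(Add(Rational(118, 5), Mul(Rational(59, 10), I, Pow(14, Rational(1, 2)))), Mul(Pow(Add(-5, -1), -1), Add(-40, Mul(-1, Pow(-1, 3)), Mul(5, Pow(-1, 2)), Mul(7, -1)))) = Mul(Add(Rational(118, 5), Mul(Rational(59, 10), I, Pow(14, Rational(1, 2)))), Mul(Pow(-6, -1), Add(-40, Mul(-1, -1), Mul(5, 1), -7))) = Mul(Add(Rational(118, 5), Mul(Rational(59, 10), I, Pow(14, Rational(1, 2)))), Mul(Rational(-1, 6), Add(-40, 1, 5, -7))) = Mul(Add(Rational(118, 5), Mul(Rational(59, 10), I, Pow(14, Rational(1, 2)))), Mul(Rational(-1, 6), -41)) = Mul(Add(Rational(118, 5), Mul(Rational(59, 10), I, Pow(14, Rational(1, 2)))), Rational(41, 6)) = Add(Rational(2419, 15), Mul(Rational(2419, 60), I, Pow(14, Rational(1, 2))))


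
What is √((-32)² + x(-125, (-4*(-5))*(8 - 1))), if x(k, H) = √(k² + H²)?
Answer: √(1024 + 5*√1409) ≈ 34.809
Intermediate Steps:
x(k, H) = √(H² + k²)
√((-32)² + x(-125, (-4*(-5))*(8 - 1))) = √((-32)² + √(((-4*(-5))*(8 - 1))² + (-125)²)) = √(1024 + √((20*7)² + 15625)) = √(1024 + √(140² + 15625)) = √(1024 + √(19600 + 15625)) = √(1024 + √35225) = √(1024 + 5*√1409)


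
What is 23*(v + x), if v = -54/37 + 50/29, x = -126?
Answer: -3103022/1073 ≈ -2891.9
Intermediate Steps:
v = 284/1073 (v = -54*1/37 + 50*(1/29) = -54/37 + 50/29 = 284/1073 ≈ 0.26468)
23*(v + x) = 23*(284/1073 - 126) = 23*(-134914/1073) = -3103022/1073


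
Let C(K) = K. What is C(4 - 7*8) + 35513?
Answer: 35461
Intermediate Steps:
C(4 - 7*8) + 35513 = (4 - 7*8) + 35513 = (4 - 56) + 35513 = -52 + 35513 = 35461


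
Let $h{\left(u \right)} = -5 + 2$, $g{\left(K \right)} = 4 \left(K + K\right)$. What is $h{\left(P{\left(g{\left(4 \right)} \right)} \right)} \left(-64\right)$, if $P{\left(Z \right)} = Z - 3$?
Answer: $192$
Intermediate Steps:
$g{\left(K \right)} = 8 K$ ($g{\left(K \right)} = 4 \cdot 2 K = 8 K$)
$P{\left(Z \right)} = -3 + Z$ ($P{\left(Z \right)} = Z - 3 = -3 + Z$)
$h{\left(u \right)} = -3$
$h{\left(P{\left(g{\left(4 \right)} \right)} \right)} \left(-64\right) = \left(-3\right) \left(-64\right) = 192$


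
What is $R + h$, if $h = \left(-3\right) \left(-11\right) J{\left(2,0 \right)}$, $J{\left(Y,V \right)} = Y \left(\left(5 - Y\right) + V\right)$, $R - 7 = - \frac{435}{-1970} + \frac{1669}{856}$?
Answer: $\frac{34935589}{168632} \approx 207.17$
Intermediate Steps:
$R = \frac{1546453}{168632}$ ($R = 7 + \left(- \frac{435}{-1970} + \frac{1669}{856}\right) = 7 + \left(\left(-435\right) \left(- \frac{1}{1970}\right) + 1669 \cdot \frac{1}{856}\right) = 7 + \left(\frac{87}{394} + \frac{1669}{856}\right) = 7 + \frac{366029}{168632} = \frac{1546453}{168632} \approx 9.1706$)
$J{\left(Y,V \right)} = Y \left(5 + V - Y\right)$
$h = 198$ ($h = \left(-3\right) \left(-11\right) 2 \left(5 + 0 - 2\right) = 33 \cdot 2 \left(5 + 0 - 2\right) = 33 \cdot 2 \cdot 3 = 33 \cdot 6 = 198$)
$R + h = \frac{1546453}{168632} + 198 = \frac{34935589}{168632}$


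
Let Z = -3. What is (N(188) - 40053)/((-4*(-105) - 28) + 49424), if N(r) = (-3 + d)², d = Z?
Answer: -40017/49816 ≈ -0.80330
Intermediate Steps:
d = -3
N(r) = 36 (N(r) = (-3 - 3)² = (-6)² = 36)
(N(188) - 40053)/((-4*(-105) - 28) + 49424) = (36 - 40053)/((-4*(-105) - 28) + 49424) = -40017/((420 - 28) + 49424) = -40017/(392 + 49424) = -40017/49816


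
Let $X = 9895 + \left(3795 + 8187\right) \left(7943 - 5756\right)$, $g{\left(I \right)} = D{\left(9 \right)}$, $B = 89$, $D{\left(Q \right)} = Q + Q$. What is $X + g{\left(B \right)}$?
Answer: $26214547$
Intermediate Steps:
$D{\left(Q \right)} = 2 Q$
$g{\left(I \right)} = 18$ ($g{\left(I \right)} = 2 \cdot 9 = 18$)
$X = 26214529$ ($X = 9895 + 11982 \cdot 2187 = 9895 + 26204634 = 26214529$)
$X + g{\left(B \right)} = 26214529 + 18 = 26214547$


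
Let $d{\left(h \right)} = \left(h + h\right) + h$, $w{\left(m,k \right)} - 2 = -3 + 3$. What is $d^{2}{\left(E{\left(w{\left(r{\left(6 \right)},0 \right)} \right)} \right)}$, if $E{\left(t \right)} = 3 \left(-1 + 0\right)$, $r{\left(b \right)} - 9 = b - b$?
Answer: $81$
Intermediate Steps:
$r{\left(b \right)} = 9$ ($r{\left(b \right)} = 9 + \left(b - b\right) = 9 + 0 = 9$)
$w{\left(m,k \right)} = 2$ ($w{\left(m,k \right)} = 2 + \left(-3 + 3\right) = 2 + 0 = 2$)
$E{\left(t \right)} = -3$ ($E{\left(t \right)} = 3 \left(-1\right) = -3$)
$d{\left(h \right)} = 3 h$ ($d{\left(h \right)} = 2 h + h = 3 h$)
$d^{2}{\left(E{\left(w{\left(r{\left(6 \right)},0 \right)} \right)} \right)} = \left(3 \left(-3\right)\right)^{2} = \left(-9\right)^{2} = 81$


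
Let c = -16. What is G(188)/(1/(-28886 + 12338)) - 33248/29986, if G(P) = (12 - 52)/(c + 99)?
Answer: 9922786768/1244419 ≈ 7973.8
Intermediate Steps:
G(P) = -40/83 (G(P) = (12 - 52)/(-16 + 99) = -40/83)
G(188)/(1/(-28886 + 12338)) - 33248/29986 = -40/(83*(1/(-28886 + 12338))) - 33248/29986 = -40/(83*(1/(-16548))) - 33248*1/29986 = -40/(83*(-1/16548)) - 16624/14993 = -40/83*(-16548) - 16624/14993 = 661920/83 - 16624/14993 = 9922786768/1244419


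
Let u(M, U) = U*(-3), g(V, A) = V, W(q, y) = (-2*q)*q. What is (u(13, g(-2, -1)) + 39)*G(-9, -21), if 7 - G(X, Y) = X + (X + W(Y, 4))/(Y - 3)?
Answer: -7605/8 ≈ -950.63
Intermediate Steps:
W(q, y) = -2*q²
u(M, U) = -3*U
G(X, Y) = 7 - X - (X - 2*Y²)/(-3 + Y) (G(X, Y) = 7 - (X + (X - 2*Y²)/(Y - 3)) = 7 - (X + (X - 2*Y²)/(-3 + Y)) = 7 + (-X - (X - 2*Y²)/(-3 + Y)) = 7 - X - (X - 2*Y²)/(-3 + Y))
(u(13, g(-2, -1)) + 39)*G(-9, -21) = (-3*(-2) + 39)*((-21 + 2*(-9) + 2*(-21)² + 7*(-21) - 1*(-9)*(-21))/(-3 - 21)) = (6 + 39)*((-21 - 18 + 2*441 - 147 - 189)/(-24)) = 45*(-(-21 - 18 + 882 - 147 - 189)/24) = 45*(-1/24*507) = 45*(-169/8) = -7605/8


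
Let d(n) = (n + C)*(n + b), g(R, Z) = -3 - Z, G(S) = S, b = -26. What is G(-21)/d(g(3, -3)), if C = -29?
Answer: -21/754 ≈ -0.027851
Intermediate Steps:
d(n) = (-29 + n)*(-26 + n) (d(n) = (n - 29)*(n - 26) = (-29 + n)*(-26 + n))
G(-21)/d(g(3, -3)) = -21/(754 + (-3 - 1*(-3))**2 - 55*(-3 - 1*(-3))) = -21/(754 + (-3 + 3)**2 - 55*(-3 + 3)) = -21/(754 + 0**2 - 55*0) = -21/(754 + 0 + 0) = -21/754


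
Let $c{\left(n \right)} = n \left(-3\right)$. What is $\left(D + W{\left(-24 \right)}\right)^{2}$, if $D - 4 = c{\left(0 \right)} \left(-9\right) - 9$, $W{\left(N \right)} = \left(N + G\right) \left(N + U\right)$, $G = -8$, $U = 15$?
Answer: $80089$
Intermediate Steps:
$c{\left(n \right)} = - 3 n$
$W{\left(N \right)} = \left(-8 + N\right) \left(15 + N\right)$ ($W{\left(N \right)} = \left(N - 8\right) \left(N + 15\right) = \left(-8 + N\right) \left(15 + N\right)$)
$D = -5$ ($D = 4 - \left(9 - \left(-3\right) 0 \left(-9\right)\right) = 4 + \left(0 \left(-9\right) - 9\right) = 4 + \left(0 - 9\right) = 4 - 9 = -5$)
$\left(D + W{\left(-24 \right)}\right)^{2} = \left(-5 + \left(-120 + \left(-24\right)^{2} + 7 \left(-24\right)\right)\right)^{2} = \left(-5 - -288\right)^{2} = \left(-5 + 288\right)^{2} = 283^{2} = 80089$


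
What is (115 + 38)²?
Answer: 23409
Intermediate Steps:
(115 + 38)² = 153² = 23409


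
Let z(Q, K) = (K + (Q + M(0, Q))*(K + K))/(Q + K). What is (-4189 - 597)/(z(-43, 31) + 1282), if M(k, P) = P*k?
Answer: -57432/18019 ≈ -3.1873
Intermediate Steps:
z(Q, K) = (K + 2*K*Q)/(K + Q) (z(Q, K) = (K + (Q + Q*0)*(K + K))/(Q + K) = (K + (Q + 0)*(2*K))/(K + Q) = (K + Q*(2*K))/(K + Q) = (K + 2*K*Q)/(K + Q))
(-4189 - 597)/(z(-43, 31) + 1282) = (-4189 - 597)/(31*(1 + 2*(-43))/(31 - 43) + 1282) = -4786/(31*(1 - 86)/(-12) + 1282) = -4786/(31*(-1/12)*(-85) + 1282) = -4786/(2635/12 + 1282) = -4786/18019/12 = -4786*12/18019 = -57432/18019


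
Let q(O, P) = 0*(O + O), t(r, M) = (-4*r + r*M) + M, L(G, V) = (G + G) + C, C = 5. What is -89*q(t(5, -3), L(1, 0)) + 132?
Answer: 132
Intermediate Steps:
L(G, V) = 5 + 2*G (L(G, V) = (G + G) + 5 = 2*G + 5 = 5 + 2*G)
t(r, M) = M - 4*r + M*r (t(r, M) = (-4*r + M*r) + M = M - 4*r + M*r)
q(O, P) = 0 (q(O, P) = 0*(2*O) = 0)
-89*q(t(5, -3), L(1, 0)) + 132 = -89*0 + 132 = 0 + 132 = 132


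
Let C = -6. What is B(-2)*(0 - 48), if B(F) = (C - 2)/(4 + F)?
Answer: 192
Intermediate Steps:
B(F) = -8/(4 + F) (B(F) = (-6 - 2)/(4 + F) = -8/(4 + F))
B(-2)*(0 - 48) = (-8/(4 - 2))*(0 - 48) = -8/2*(-48) = -8*1/2*(-48) = -4*(-48) = 192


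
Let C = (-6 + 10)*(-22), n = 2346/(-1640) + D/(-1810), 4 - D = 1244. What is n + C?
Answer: -13171593/148420 ≈ -88.745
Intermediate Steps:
D = -1240 (D = 4 - 1*1244 = 4 - 1244 = -1240)
n = -110633/148420 (n = 2346/(-1640) - 1240/(-1810) = 2346*(-1/1640) - 1240*(-1/1810) = -1173/820 + 124/181 = -110633/148420 ≈ -0.74541)
C = -88 (C = 4*(-22) = -88)
n + C = -110633/148420 - 88 = -13171593/148420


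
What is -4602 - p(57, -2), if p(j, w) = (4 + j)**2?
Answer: -8323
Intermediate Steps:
-4602 - p(57, -2) = -4602 - (4 + 57)**2 = -4602 - 1*61**2 = -4602 - 1*3721 = -4602 - 3721 = -8323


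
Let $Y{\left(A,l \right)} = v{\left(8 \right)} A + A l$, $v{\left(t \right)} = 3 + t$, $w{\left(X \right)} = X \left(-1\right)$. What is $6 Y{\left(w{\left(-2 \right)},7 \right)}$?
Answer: $216$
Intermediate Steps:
$w{\left(X \right)} = - X$
$Y{\left(A,l \right)} = 11 A + A l$ ($Y{\left(A,l \right)} = \left(3 + 8\right) A + A l = 11 A + A l$)
$6 Y{\left(w{\left(-2 \right)},7 \right)} = 6 \left(-1\right) \left(-2\right) \left(11 + 7\right) = 6 \cdot 2 \cdot 18 = 6 \cdot 36 = 216$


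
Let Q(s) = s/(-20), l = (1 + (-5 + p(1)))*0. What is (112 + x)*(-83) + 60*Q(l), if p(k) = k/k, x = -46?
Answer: -5478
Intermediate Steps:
p(k) = 1
l = 0 (l = (1 + (-5 + 1))*0 = (1 - 4)*0 = -3*0 = 0)
Q(s) = -s/20 (Q(s) = s*(-1/20) = -s/20)
(112 + x)*(-83) + 60*Q(l) = (112 - 46)*(-83) + 60*(-1/20*0) = 66*(-83) + 60*0 = -5478 + 0 = -5478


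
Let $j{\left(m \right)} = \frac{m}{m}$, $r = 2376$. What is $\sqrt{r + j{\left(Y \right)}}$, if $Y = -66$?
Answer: $\sqrt{2377} \approx 48.755$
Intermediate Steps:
$j{\left(m \right)} = 1$
$\sqrt{r + j{\left(Y \right)}} = \sqrt{2376 + 1} = \sqrt{2377}$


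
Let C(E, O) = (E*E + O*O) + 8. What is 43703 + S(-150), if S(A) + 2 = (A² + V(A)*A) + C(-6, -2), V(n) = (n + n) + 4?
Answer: 110649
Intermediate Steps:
C(E, O) = 8 + E² + O² (C(E, O) = (E² + O²) + 8 = 8 + E² + O²)
V(n) = 4 + 2*n (V(n) = 2*n + 4 = 4 + 2*n)
S(A) = 46 + A² + A*(4 + 2*A) (S(A) = -2 + ((A² + (4 + 2*A)*A) + (8 + (-6)² + (-2)²)) = -2 + ((A² + A*(4 + 2*A)) + (8 + 36 + 4)) = -2 + ((A² + A*(4 + 2*A)) + 48) = -2 + (48 + A² + A*(4 + 2*A)) = 46 + A² + A*(4 + 2*A))
43703 + S(-150) = 43703 + (46 + 3*(-150)² + 4*(-150)) = 43703 + (46 + 3*22500 - 600) = 43703 + (46 + 67500 - 600) = 43703 + 66946 = 110649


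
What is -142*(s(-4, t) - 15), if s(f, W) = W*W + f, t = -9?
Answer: -8804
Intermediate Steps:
s(f, W) = f + W² (s(f, W) = W² + f = f + W²)
-142*(s(-4, t) - 15) = -142*((-4 + (-9)²) - 15) = -142*((-4 + 81) - 15) = -142*(77 - 15) = -142*62 = -8804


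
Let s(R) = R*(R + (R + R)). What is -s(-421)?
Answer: -531723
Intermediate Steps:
s(R) = 3*R**2 (s(R) = R*(R + 2*R) = R*(3*R) = 3*R**2)
-s(-421) = -3*(-421)**2 = -3*177241 = -1*531723 = -531723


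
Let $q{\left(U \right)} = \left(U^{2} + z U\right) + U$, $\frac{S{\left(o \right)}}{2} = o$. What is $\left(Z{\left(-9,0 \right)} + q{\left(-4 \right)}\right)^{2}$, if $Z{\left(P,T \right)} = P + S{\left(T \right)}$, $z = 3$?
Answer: $81$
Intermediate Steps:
$S{\left(o \right)} = 2 o$
$Z{\left(P,T \right)} = P + 2 T$
$q{\left(U \right)} = U^{2} + 4 U$ ($q{\left(U \right)} = \left(U^{2} + 3 U\right) + U = U^{2} + 4 U$)
$\left(Z{\left(-9,0 \right)} + q{\left(-4 \right)}\right)^{2} = \left(\left(-9 + 2 \cdot 0\right) - 4 \left(4 - 4\right)\right)^{2} = \left(\left(-9 + 0\right) - 0\right)^{2} = \left(-9 + 0\right)^{2} = \left(-9\right)^{2} = 81$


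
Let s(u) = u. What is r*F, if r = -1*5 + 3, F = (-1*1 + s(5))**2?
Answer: -32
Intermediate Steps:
F = 16 (F = (-1*1 + 5)**2 = (-1 + 5)**2 = 4**2 = 16)
r = -2 (r = -5 + 3 = -2)
r*F = -2*16 = -32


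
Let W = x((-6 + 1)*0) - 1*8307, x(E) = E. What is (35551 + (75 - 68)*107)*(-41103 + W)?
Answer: -1793583000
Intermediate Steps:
W = -8307 (W = (-6 + 1)*0 - 1*8307 = -5*0 - 8307 = 0 - 8307 = -8307)
(35551 + (75 - 68)*107)*(-41103 + W) = (35551 + (75 - 68)*107)*(-41103 - 8307) = (35551 + 7*107)*(-49410) = (35551 + 749)*(-49410) = 36300*(-49410) = -1793583000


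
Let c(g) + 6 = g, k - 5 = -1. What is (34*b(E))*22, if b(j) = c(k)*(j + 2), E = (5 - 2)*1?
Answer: -7480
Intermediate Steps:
k = 4 (k = 5 - 1 = 4)
E = 3 (E = 3*1 = 3)
c(g) = -6 + g
b(j) = -4 - 2*j (b(j) = (-6 + 4)*(j + 2) = -2*(2 + j) = -4 - 2*j)
(34*b(E))*22 = (34*(-4 - 2*3))*22 = (34*(-4 - 6))*22 = (34*(-10))*22 = -340*22 = -7480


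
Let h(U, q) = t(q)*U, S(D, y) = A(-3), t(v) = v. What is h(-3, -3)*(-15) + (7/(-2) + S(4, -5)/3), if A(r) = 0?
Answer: -277/2 ≈ -138.50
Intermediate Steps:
S(D, y) = 0
h(U, q) = U*q (h(U, q) = q*U = U*q)
h(-3, -3)*(-15) + (7/(-2) + S(4, -5)/3) = -3*(-3)*(-15) + (7/(-2) + 0/3) = 9*(-15) + (7*(-1/2) + 0*(1/3)) = -135 + (-7/2 + 0) = -135 - 7/2 = -277/2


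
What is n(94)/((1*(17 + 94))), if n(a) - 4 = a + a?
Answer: 64/37 ≈ 1.7297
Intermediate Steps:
n(a) = 4 + 2*a (n(a) = 4 + (a + a) = 4 + 2*a)
n(94)/((1*(17 + 94))) = (4 + 2*94)/((1*(17 + 94))) = (4 + 188)/((1*111)) = 192/111 = 192*(1/111) = 64/37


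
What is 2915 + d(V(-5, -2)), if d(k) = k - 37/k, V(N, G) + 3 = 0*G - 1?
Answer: 11681/4 ≈ 2920.3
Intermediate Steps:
V(N, G) = -4 (V(N, G) = -3 + (0*G - 1) = -3 + (0 - 1) = -3 - 1 = -4)
2915 + d(V(-5, -2)) = 2915 + (-4 - 37/(-4)) = 2915 + (-4 - 37*(-¼)) = 2915 + (-4 + 37/4) = 2915 + 21/4 = 11681/4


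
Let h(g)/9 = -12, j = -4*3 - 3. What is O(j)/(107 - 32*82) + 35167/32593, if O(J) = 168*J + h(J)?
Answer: 5277871/2485957 ≈ 2.1231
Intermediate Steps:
j = -15 (j = -12 - 3 = -15)
h(g) = -108 (h(g) = 9*(-12) = -108)
O(J) = -108 + 168*J (O(J) = 168*J - 108 = -108 + 168*J)
O(j)/(107 - 32*82) + 35167/32593 = (-108 + 168*(-15))/(107 - 32*82) + 35167/32593 = (-108 - 2520)/(107 - 2624) + 35167*(1/32593) = -2628/(-2517) + 3197/2963 = -2628*(-1/2517) + 3197/2963 = 876/839 + 3197/2963 = 5277871/2485957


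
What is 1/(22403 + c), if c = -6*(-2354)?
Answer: 1/36527 ≈ 2.7377e-5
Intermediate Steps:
c = 14124
1/(22403 + c) = 1/(22403 + 14124) = 1/36527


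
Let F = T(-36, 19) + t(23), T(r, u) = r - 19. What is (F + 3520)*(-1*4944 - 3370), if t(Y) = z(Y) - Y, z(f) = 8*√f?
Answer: -28616788 - 66512*√23 ≈ -2.8936e+7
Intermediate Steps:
T(r, u) = -19 + r
t(Y) = -Y + 8*√Y (t(Y) = 8*√Y - Y = -Y + 8*√Y)
F = -78 + 8*√23 (F = (-19 - 36) + (-1*23 + 8*√23) = -55 + (-23 + 8*√23) = -78 + 8*√23 ≈ -39.633)
(F + 3520)*(-1*4944 - 3370) = ((-78 + 8*√23) + 3520)*(-1*4944 - 3370) = (3442 + 8*√23)*(-4944 - 3370) = (3442 + 8*√23)*(-8314) = -28616788 - 66512*√23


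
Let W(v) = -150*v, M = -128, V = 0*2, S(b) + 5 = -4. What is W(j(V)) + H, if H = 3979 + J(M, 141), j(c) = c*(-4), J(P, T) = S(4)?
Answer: 3970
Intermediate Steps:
S(b) = -9 (S(b) = -5 - 4 = -9)
V = 0
J(P, T) = -9
j(c) = -4*c
H = 3970 (H = 3979 - 9 = 3970)
W(j(V)) + H = -(-600)*0 + 3970 = -150*0 + 3970 = 0 + 3970 = 3970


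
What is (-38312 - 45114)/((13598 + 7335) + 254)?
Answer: -83426/21187 ≈ -3.9376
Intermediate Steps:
(-38312 - 45114)/((13598 + 7335) + 254) = -83426/(20933 + 254) = -83426/21187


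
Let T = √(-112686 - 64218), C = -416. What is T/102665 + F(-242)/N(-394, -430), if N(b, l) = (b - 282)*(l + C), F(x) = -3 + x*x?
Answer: 58561/571896 + 18*I*√546/102665 ≈ 0.1024 + 0.0040968*I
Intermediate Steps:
F(x) = -3 + x²
N(b, l) = (-416 + l)*(-282 + b) (N(b, l) = (b - 282)*(l - 416) = (-282 + b)*(-416 + l) = (-416 + l)*(-282 + b))
T = 18*I*√546 (T = √(-176904) = 18*I*√546 ≈ 420.6*I)
T/102665 + F(-242)/N(-394, -430) = (18*I*√546)/102665 + (-3 + (-242)²)/(117312 - 416*(-394) - 282*(-430) - 394*(-430)) = (18*I*√546)*(1/102665) + (-3 + 58564)/(117312 + 163904 + 121260 + 169420) = 18*I*√546/102665 + 58561/571896 = 58561/571896 + 18*I*√546/102665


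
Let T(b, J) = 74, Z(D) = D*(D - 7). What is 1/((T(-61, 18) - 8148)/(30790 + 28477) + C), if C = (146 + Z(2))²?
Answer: 59267/1096194358 ≈ 5.4066e-5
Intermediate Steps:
Z(D) = D*(-7 + D)
C = 18496 (C = (146 + 2*(-7 + 2))² = (146 + 2*(-5))² = (146 - 10)² = 136² = 18496)
1/((T(-61, 18) - 8148)/(30790 + 28477) + C) = 1/((74 - 8148)/(30790 + 28477) + 18496) = 1/(-8074/59267 + 18496) = 1/(1096194358/59267) = 59267/1096194358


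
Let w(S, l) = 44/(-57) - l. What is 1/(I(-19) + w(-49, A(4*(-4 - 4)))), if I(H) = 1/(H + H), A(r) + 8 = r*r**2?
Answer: 114/3736373 ≈ 3.0511e-5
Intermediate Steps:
A(r) = -8 + r**3 (A(r) = -8 + r*r**2 = -8 + r**3)
w(S, l) = -44/57 - l (w(S, l) = 44*(-1/57) - l = -44/57 - l)
I(H) = 1/(2*H)
1/(I(-19) + w(-49, A(4*(-4 - 4)))) = 1/((1/2)/(-19) + (-44/57 - (-8 + (4*(-4 - 4))**3))) = 1/((1/2)*(-1/19) + (-44/57 - (-8 + (4*(-8))**3))) = 1/(-1/38 + (-44/57 - (-8 + (-32)**3))) = 1/(-1/38 + (-44/57 - (-8 - 32768))) = 1/(-1/38 + (-44/57 - 1*(-32776))) = 1/(-1/38 + (-44/57 + 32776)) = 1/(-1/38 + 1868188/57) = 1/(3736373/114) = 114/3736373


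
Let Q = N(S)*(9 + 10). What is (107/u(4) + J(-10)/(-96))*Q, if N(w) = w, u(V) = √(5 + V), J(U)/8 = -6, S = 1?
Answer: 4123/6 ≈ 687.17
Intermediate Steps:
J(U) = -48 (J(U) = 8*(-6) = -48)
Q = 19 (Q = 1*(9 + 10) = 1*19 = 19)
(107/u(4) + J(-10)/(-96))*Q = (107/(√(5 + 4)) - 48/(-96))*19 = (107/(√9) - 48*(-1/96))*19 = (107/3 + ½)*19 = (217/6)*19 = 4123/6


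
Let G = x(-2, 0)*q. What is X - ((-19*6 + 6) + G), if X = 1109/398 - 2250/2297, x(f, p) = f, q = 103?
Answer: 288712557/914206 ≈ 315.81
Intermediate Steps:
X = 1651873/914206 (X = 1109*(1/398) - 2250*1/2297 = 1109/398 - 2250/2297 = 1651873/914206 ≈ 1.8069)
G = -206 (G = -2*103 = -206)
X - ((-19*6 + 6) + G) = 1651873/914206 - ((-19*6 + 6) - 206) = 1651873/914206 - ((-114 + 6) - 206) = 1651873/914206 - (-108 - 206) = 1651873/914206 - 1*(-314) = 1651873/914206 + 314 = 288712557/914206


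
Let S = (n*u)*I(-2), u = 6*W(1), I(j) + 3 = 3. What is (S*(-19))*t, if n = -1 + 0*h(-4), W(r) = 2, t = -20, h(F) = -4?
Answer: 0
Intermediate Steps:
I(j) = 0 (I(j) = -3 + 3 = 0)
n = -1 (n = -1 + 0*(-4) = -1 + 0 = -1)
u = 12 (u = 6*2 = 12)
S = 0 (S = -1*12*0 = -12*0 = 0)
(S*(-19))*t = (0*(-19))*(-20) = 0*(-20) = 0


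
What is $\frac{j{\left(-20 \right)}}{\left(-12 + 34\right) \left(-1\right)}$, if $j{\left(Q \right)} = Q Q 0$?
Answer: $0$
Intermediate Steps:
$j{\left(Q \right)} = 0$ ($j{\left(Q \right)} = Q^{2} \cdot 0 = 0$)
$\frac{j{\left(-20 \right)}}{\left(-12 + 34\right) \left(-1\right)} = \frac{0}{\left(-12 + 34\right) \left(-1\right)} = \frac{0}{22 \left(-1\right)} = \frac{0}{-22} = 0 \left(- \frac{1}{22}\right) = 0$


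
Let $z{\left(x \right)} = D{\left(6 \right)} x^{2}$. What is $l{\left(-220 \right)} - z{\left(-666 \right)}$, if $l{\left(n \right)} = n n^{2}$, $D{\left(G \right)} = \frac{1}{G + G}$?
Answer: $-10684963$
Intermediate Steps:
$D{\left(G \right)} = \frac{1}{2 G}$
$l{\left(n \right)} = n^{3}$
$z{\left(x \right)} = \frac{x^{2}}{12}$ ($z{\left(x \right)} = \frac{1}{2 \cdot 6} x^{2} = \frac{1}{2} \cdot \frac{1}{6} x^{2} = \frac{x^{2}}{12}$)
$l{\left(-220 \right)} - z{\left(-666 \right)} = \left(-220\right)^{3} - \frac{\left(-666\right)^{2}}{12} = -10648000 - \frac{1}{12} \cdot 443556 = -10648000 - 36963 = -10684963$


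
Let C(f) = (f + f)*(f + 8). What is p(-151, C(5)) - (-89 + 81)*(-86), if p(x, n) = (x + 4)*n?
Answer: -19798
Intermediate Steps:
C(f) = 2*f*(8 + f) (C(f) = (2*f)*(8 + f) = 2*f*(8 + f))
p(x, n) = n*(4 + x) (p(x, n) = (4 + x)*n = n*(4 + x))
p(-151, C(5)) - (-89 + 81)*(-86) = (2*5*(8 + 5))*(4 - 151) - (-89 + 81)*(-86) = (2*5*13)*(-147) - (-8)*(-86) = 130*(-147) - 1*688 = -19110 - 688 = -19798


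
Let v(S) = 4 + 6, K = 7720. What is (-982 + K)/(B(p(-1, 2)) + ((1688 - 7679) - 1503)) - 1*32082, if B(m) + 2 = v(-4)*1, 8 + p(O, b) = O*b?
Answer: -120086295/3743 ≈ -32083.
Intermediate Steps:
v(S) = 10
p(O, b) = -8 + O*b
B(m) = 8 (B(m) = -2 + 10*1 = -2 + 10 = 8)
(-982 + K)/(B(p(-1, 2)) + ((1688 - 7679) - 1503)) - 1*32082 = (-982 + 7720)/(8 + ((1688 - 7679) - 1503)) - 1*32082 = 6738/(8 + (-5991 - 1503)) - 32082 = 6738/(8 - 7494) - 32082 = 6738/(-7486) - 32082 = 6738*(-1/7486) - 32082 = -3369/3743 - 32082 = -120086295/3743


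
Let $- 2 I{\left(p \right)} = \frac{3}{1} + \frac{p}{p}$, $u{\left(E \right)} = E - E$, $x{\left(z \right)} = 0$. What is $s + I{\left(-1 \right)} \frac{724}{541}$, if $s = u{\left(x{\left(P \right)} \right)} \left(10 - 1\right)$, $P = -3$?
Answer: $- \frac{1448}{541} \approx -2.6765$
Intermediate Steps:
$u{\left(E \right)} = 0$
$I{\left(p \right)} = -2$ ($I{\left(p \right)} = - \frac{\frac{3}{1} + \frac{p}{p}}{2} = - \frac{3 \cdot 1 + 1}{2} = - \frac{3 + 1}{2} = \left(- \frac{1}{2}\right) 4 = -2$)
$s = 0$ ($s = 0 \left(10 - 1\right) = 0 \cdot 9 = 0$)
$s + I{\left(-1 \right)} \frac{724}{541} = 0 - 2 \cdot \frac{724}{541} = 0 - 2 \cdot 724 \cdot \frac{1}{541} = 0 - \frac{1448}{541} = - \frac{1448}{541}$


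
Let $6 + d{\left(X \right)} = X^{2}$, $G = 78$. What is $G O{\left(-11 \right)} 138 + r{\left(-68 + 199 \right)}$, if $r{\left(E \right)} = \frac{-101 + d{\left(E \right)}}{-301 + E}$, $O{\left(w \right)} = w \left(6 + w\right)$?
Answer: $\frac{50313173}{85} \approx 5.9192 \cdot 10^{5}$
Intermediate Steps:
$d{\left(X \right)} = -6 + X^{2}$
$r{\left(E \right)} = \frac{-107 + E^{2}}{-301 + E}$ ($r{\left(E \right)} = \frac{-101 + \left(-6 + E^{2}\right)}{-301 + E} = \frac{-107 + E^{2}}{-301 + E}$)
$G O{\left(-11 \right)} 138 + r{\left(-68 + 199 \right)} = 78 \left(- 11 \left(6 - 11\right)\right) 138 + \frac{-107 + \left(-68 + 199\right)^{2}}{-301 + \left(-68 + 199\right)} = 78 \left(\left(-11\right) \left(-5\right)\right) 138 + \frac{-107 + 131^{2}}{-301 + 131} = 78 \cdot 55 \cdot 138 + \frac{-107 + 17161}{-170} = 4290 \cdot 138 - \frac{8527}{85} = 592020 - \frac{8527}{85} = \frac{50313173}{85}$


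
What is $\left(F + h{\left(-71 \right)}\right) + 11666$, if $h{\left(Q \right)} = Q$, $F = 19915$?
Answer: $31510$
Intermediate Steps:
$\left(F + h{\left(-71 \right)}\right) + 11666 = \left(19915 - 71\right) + 11666 = 19844 + 11666 = 31510$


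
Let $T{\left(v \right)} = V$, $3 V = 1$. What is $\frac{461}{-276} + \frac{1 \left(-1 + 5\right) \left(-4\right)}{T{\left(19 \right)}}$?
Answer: $- \frac{13709}{276} \approx -49.67$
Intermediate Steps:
$V = \frac{1}{3}$ ($V = \frac{1}{3} \cdot 1 = \frac{1}{3} \approx 0.33333$)
$T{\left(v \right)} = \frac{1}{3}$
$\frac{461}{-276} + \frac{1 \left(-1 + 5\right) \left(-4\right)}{T{\left(19 \right)}} = \frac{461}{-276} + 1 \left(-1 + 5\right) \left(-4\right) \frac{1}{\frac{1}{3}} = 461 \left(- \frac{1}{276}\right) + 1 \cdot 4 \left(-4\right) 3 = - \frac{461}{276} + 4 \left(-4\right) 3 = - \frac{461}{276} - 48 = - \frac{13709}{276}$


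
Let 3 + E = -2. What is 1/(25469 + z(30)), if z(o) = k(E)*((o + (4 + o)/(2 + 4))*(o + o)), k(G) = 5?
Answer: 1/36169 ≈ 2.7648e-5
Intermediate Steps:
E = -5 (E = -3 - 2 = -5)
z(o) = 10*o*(2/3 + 7*o/6) (z(o) = 5*((o + (4 + o)/(2 + 4))*(o + o)) = 5*((o + (4 + o)/6)*(2*o)) = 5*((o + (4 + o)*(1/6))*(2*o)) = 5*((o + (2/3 + o/6))*(2*o)) = 5*((2/3 + 7*o/6)*(2*o)) = 5*(2*o*(2/3 + 7*o/6)) = 10*o*(2/3 + 7*o/6))
1/(25469 + z(30)) = 1/(25469 + (5/3)*30*(4 + 7*30)) = 1/(25469 + (5/3)*30*(4 + 210)) = 1/(25469 + (5/3)*30*214) = 1/(25469 + 10700) = 1/36169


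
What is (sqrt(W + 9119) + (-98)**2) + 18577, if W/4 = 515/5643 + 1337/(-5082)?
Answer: 28181 + 235*sqrt(584193)/1881 ≈ 28277.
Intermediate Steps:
W = -42662/62073 (W = 4*(515/5643 + 1337/(-5082)) = 4*(515*(1/5643) + 1337*(-1/5082)) = 4*(515/5643 - 191/726) = 4*(-21331/124146) = -42662/62073 ≈ -0.68729)
(sqrt(W + 9119) + (-98)**2) + 18577 = (sqrt(-42662/62073 + 9119) + (-98)**2) + 18577 = (sqrt(566001025/62073) + 9604) + 18577 = (235*sqrt(584193)/1881 + 9604) + 18577 = (9604 + 235*sqrt(584193)/1881) + 18577 = 28181 + 235*sqrt(584193)/1881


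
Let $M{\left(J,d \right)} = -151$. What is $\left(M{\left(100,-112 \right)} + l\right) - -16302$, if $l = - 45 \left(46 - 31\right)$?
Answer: $15476$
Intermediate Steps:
$l = -675$ ($l = \left(-45\right) 15 = -675$)
$\left(M{\left(100,-112 \right)} + l\right) - -16302 = \left(-151 - 675\right) - -16302 = -826 + 16302 = 15476$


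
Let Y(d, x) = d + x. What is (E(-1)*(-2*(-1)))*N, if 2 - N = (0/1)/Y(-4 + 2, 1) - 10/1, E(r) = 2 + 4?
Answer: 144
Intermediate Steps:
E(r) = 6
N = 12 (N = 2 - ((0/1)/((-4 + 2) + 1) - 10/1) = 2 - ((0*1)/(-2 + 1) - 10*1) = 2 - (0/(-1) - 10) = 2 - (0*(-1) - 10) = 2 - (0 - 10) = 2 - 1*(-10) = 2 + 10 = 12)
(E(-1)*(-2*(-1)))*N = (6*(-2*(-1)))*12 = (6*2)*12 = 12*12 = 144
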